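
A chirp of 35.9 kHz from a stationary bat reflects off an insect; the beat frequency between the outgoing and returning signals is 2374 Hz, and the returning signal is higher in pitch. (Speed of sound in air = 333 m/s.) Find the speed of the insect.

10.7 m/s

Double Doppler shift off a moving reflector: f₂ = f₀ · (v + u)/(v − u) (u > 0 toward emitter).
Returning signal is higher, so f₂ = f₀ + Δf = 35900 + 2374 = 38274 Hz.
Rearranging, u = v · (f₂ − f₀)/(f₂ + f₀) = 333 × 2374/74174 ≈ 10.7 m/s.
So the insect is moving at 10.7 m/s toward the emitter.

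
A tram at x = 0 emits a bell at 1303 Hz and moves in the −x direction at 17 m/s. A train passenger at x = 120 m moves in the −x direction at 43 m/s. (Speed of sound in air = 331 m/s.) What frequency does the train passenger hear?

1400 Hz

The observer lies on the +x side, so the source is heading away from the observer and the observer is heading toward the source.
General Doppler shift: f' = f · (v + v_o)/(v + v_s).
f' = 1303 × (331 + 43)/(331 + 17) = 1303 × 374/348 ≈ 1400 Hz.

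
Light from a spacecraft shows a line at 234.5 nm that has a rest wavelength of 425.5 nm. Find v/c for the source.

λ'/λ₀ = 0.5511 < 1 (blueshift), so the source is approaching.
λ'/λ₀ = √((1 − β)/(1 + β)) for an approaching source ⇒ β = (1 − r²)/(1 + r²) with r = λ'/λ₀.
β = (1 − 0.3037)/(1 + 0.3037) ≈ 0.534.

0.534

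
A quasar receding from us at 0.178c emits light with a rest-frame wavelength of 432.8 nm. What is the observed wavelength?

Relativistic Doppler for wavelength: λ' = λ₀ · √((1 + β)/(1 − β)).
λ' = 432.8 × √(1.1780/0.8220) = 432.8 × 1.19712 ≈ 518.1 nm.

518.1 nm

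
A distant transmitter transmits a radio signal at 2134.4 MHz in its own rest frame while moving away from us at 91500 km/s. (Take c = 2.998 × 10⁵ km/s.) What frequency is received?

β = v/c = 91500/299800 = 0.3052.
Relativistic Doppler for frequency: f' = f₀ · √((1 − β)/(1 + β)).
f' = 2134.4 × √(0.6948/1.3052) = 2134.4 × 0.72961 ≈ 1557.3 MHz.

1557.3 MHz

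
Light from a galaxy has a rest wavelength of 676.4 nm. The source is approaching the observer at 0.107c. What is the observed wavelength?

607.5 nm

Relativistic Doppler for wavelength: λ' = λ₀ · √((1 − β)/(1 + β)).
λ' = 676.4 × √(0.8930/1.1070) = 676.4 × 0.89816 ≈ 607.5 nm.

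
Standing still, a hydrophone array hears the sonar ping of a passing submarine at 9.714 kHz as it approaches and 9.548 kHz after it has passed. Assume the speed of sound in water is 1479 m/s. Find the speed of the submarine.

12.7 m/s

f₁/f₂ = (v + v_s)/(v − v_s), so v_s = v · (f₁ − f₂)/(f₁ + f₂).
v_s = 1479 × (9.714 − 9.548)/(9.714 + 9.548) = 1479 × 0.166/19.262 ≈ 12.7 m/s.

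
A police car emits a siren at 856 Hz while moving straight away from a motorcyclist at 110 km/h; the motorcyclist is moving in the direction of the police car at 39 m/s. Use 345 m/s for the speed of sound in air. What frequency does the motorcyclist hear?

875 Hz

110 km/h = 30.56 m/s.
Both move, so f' = f · (v + v_o)/(v + v_s).
f' = 856 × (345 + 39)/(345 + 30.56) = 856 × 384/375.56 ≈ 875 Hz.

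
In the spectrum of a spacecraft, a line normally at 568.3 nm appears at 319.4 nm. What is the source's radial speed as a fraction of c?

λ'/λ₀ = 0.5620 < 1 (blueshift), so the source is approaching.
λ'/λ₀ = √((1 − β)/(1 + β)) for an approaching source ⇒ β = (1 − r²)/(1 + r²) with r = λ'/λ₀.
β = (1 − 0.3159)/(1 + 0.3159) ≈ 0.520.

0.520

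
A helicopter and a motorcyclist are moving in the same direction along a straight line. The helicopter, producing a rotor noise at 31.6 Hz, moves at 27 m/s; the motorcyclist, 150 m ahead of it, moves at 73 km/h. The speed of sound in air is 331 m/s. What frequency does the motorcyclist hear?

32.3 Hz

73 km/h = 20.28 m/s.
The motorcyclist is ahead, so the helicopter is moving toward it while the motorcyclist is moving away from the helicopter.
Both move, so f' = f · (v − v_o)/(v − v_s).
f' = 31.6 × (331 − 20.28)/(331 − 27) = 31.6 × 310.72/304 ≈ 32.3 Hz.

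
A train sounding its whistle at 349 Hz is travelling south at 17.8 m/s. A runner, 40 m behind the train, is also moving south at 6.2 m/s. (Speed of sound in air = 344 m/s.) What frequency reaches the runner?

338 Hz

The runner is behind, so the train is moving away from it while the runner is moving toward the train.
General Doppler shift: f' = f · (v + v_o)/(v + v_s).
f' = 349 × (344 + 6.2)/(344 + 17.8) = 349 × 350.2/361.8 ≈ 338 Hz.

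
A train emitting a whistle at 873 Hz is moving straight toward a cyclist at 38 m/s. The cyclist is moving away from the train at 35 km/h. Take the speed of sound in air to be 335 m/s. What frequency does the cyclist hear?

35 km/h = 9.722 m/s.
General Doppler shift: f' = f · (v − v_o)/(v − v_s).
f' = 873 × (335 − 9.722)/(335 − 38) = 873 × 325.28/297 ≈ 956 Hz.

956 Hz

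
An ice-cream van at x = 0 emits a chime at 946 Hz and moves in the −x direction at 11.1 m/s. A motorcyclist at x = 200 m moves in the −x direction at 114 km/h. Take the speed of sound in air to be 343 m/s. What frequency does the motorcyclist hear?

1001 Hz

114 km/h = 31.67 m/s.
The observer lies on the +x side, so the source is heading away from the observer and the observer is heading toward the source.
With source receding and observer approaching, f' = f · (v + v_o)/(v + v_s).
f' = 946 × (343 + 31.67)/(343 + 11.1) = 946 × 374.67/354.1 ≈ 1001 Hz.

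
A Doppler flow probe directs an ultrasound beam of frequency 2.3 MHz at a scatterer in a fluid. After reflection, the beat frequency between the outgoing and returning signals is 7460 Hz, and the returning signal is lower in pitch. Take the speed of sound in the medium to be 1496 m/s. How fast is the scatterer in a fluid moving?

2.43 m/s

Double Doppler shift off a moving reflector: f₂ = f₀ · (v + u)/(v − u) (u > 0 toward emitter).
Returning signal is lower, so f₂ = f₀ − Δf = 2300000 − 7460 = 2292540 Hz.
Rearranging, u = v · (f₂ − f₀)/(f₂ + f₀) = 1496 × -7460/4592540 ≈ -2.43 m/s.
So the scatterer in a fluid is moving at 2.43 m/s away from the emitter.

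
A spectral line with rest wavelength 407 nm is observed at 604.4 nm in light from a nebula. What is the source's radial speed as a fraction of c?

λ'/λ₀ = 1.4850 > 1 (redshift), so the source is receding.
λ'/λ₀ = √((1 + β)/(1 − β)) for a receding source ⇒ β = (r² − 1)/(r² + 1) with r = λ'/λ₀.
β = (2.2053 − 1)/(2.2053 + 1) ≈ 0.376.

0.376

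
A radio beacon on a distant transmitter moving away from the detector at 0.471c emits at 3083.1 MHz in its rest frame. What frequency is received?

Relativistic Doppler for frequency: f' = f₀ · √((1 − β)/(1 + β)).
f' = 3083.1 × √(0.5290/1.4710) = 3083.1 × 0.59968 ≈ 1848.9 MHz.

1848.9 MHz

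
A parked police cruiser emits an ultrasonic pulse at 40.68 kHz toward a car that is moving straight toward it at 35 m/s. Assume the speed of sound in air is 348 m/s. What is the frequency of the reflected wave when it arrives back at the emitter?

49.8 kHz

The car first receives the wave as a moving observer: f₁ = f₀ · (v + u)/v = 40.68 × (348 + 35)/348 ≈ 44.8 kHz.
On reflection it acts as a source moving toward the stationary detector: f₂ = f₁ · v/(v − u) = 44.8 × 348/313 ≈ 49.8 kHz.
Equivalently f₂ = f₀ · (v + u)/(v − u).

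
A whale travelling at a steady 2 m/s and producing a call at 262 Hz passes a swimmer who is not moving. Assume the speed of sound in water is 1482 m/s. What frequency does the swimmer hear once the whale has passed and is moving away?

262 Hz

Receding: f₂ = f · v/(v + v_s) = 262 × 1482/1484 ≈ 262 Hz.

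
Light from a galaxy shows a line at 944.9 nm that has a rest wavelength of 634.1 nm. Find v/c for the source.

0.379c

λ'/λ₀ = 1.4901 > 1 (redshift), so the source is receding.
λ'/λ₀ = √((1 + β)/(1 − β)) for a receding source ⇒ β = (r² − 1)/(r² + 1) with r = λ'/λ₀.
β = (2.2205 − 1)/(2.2205 + 1) ≈ 0.379.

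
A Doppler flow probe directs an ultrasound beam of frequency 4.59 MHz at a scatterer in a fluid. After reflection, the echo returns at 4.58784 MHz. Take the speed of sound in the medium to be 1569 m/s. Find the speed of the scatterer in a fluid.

Double Doppler shift off a moving reflector: f₂ = f₀ · (v + u)/(v − u) (u > 0 toward emitter).
Rearranging, u = v · (f₂ − f₀)/(f₂ + f₀) = 1569 × -0.00216/9.17784 ≈ -0.37 m/s.
So the scatterer in a fluid is moving at 0.37 m/s away from the emitter.

0.37 m/s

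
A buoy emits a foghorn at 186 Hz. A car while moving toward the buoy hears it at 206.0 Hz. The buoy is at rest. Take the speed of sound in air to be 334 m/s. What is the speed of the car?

f' = f · (v + v_o)/v ⇒ v_o = v · |f'/f − 1|.
v_o = 334 × |206.0/186 − 1| = 334 × 0.1075 ≈ 36 m/s.

36 m/s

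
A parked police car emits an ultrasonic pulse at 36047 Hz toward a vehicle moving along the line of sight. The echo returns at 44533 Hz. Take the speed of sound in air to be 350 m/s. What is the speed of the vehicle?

37 m/s

Double Doppler shift off a moving reflector: f₂ = f₀ · (v + u)/(v − u) (u > 0 toward emitter).
Rearranging, u = v · (f₂ − f₀)/(f₂ + f₀) = 350 × 8486/80580 ≈ 37 m/s.
So the vehicle is moving at 37 m/s toward the emitter.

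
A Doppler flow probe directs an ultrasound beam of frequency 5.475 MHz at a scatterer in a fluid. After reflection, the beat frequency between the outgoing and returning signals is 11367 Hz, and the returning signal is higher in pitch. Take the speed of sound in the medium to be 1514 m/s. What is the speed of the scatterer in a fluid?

Double Doppler shift off a moving reflector: f₂ = f₀ · (v + u)/(v − u) (u > 0 toward emitter).
Returning signal is higher, so f₂ = f₀ + Δf = 5475000 + 11367 = 5486367 Hz.
Rearranging, u = v · (f₂ − f₀)/(f₂ + f₀) = 1514 × 11367/10961367 ≈ 1.57 m/s.
So the scatterer in a fluid is moving at 1.57 m/s toward the emitter.

1.57 m/s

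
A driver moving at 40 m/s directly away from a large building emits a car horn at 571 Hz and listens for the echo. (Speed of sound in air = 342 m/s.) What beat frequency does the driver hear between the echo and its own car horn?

The large building receives the sound from a moving source: f₁ = f₀ · v/(v + v_e) = 571 × 342/382 ≈ 511.2 Hz.
On the return leg the driver is a moving observer: f₂ = f₁ · (v − v_e)/v = 511.2 × 302/342 ≈ 451.4 Hz.
Beat against the emitted tone: |f₂ − f₀| = 2v_e·f₀/(v + v_e) = 2 × 40 × 571/382 ≈ 120 Hz.

120 Hz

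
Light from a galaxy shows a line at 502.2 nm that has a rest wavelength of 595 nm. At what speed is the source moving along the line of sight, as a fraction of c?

λ'/λ₀ = 0.8440 < 1 (blueshift), so the source is approaching.
λ'/λ₀ = √((1 − β)/(1 + β)) for an approaching source ⇒ β = (1 − r²)/(1 + r²) with r = λ'/λ₀.
β = (1 − 0.7124)/(1 + 0.7124) ≈ 0.168.

0.168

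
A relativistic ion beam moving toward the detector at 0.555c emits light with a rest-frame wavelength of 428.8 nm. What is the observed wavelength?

229.4 nm

Relativistic Doppler for wavelength: λ' = λ₀ · √((1 − β)/(1 + β)).
λ' = 428.8 × √(0.4450/1.5550) = 428.8 × 0.53495 ≈ 229.4 nm.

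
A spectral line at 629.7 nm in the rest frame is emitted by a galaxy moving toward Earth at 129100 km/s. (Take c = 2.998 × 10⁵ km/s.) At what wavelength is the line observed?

β = v/c = 129100/299800 = 0.4306.
Relativistic Doppler for wavelength: λ' = λ₀ · √((1 − β)/(1 + β)).
λ' = 629.7 × √(0.5694/1.4306) = 629.7 × 0.63087 ≈ 397.3 nm.

397.3 nm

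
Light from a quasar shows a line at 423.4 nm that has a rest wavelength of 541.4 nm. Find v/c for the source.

0.241

λ'/λ₀ = 0.7820 < 1 (blueshift), so the source is approaching.
λ'/λ₀ = √((1 − β)/(1 + β)) for an approaching source ⇒ β = (1 − r²)/(1 + r²) with r = λ'/λ₀.
β = (1 − 0.6116)/(1 + 0.6116) ≈ 0.241.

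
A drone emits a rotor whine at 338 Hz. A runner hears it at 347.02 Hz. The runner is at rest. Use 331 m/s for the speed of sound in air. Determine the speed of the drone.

8.6 m/s

f' > f, so the drone is approaching.
f' = f · v/(v − v_s) ⇒ v_s = v · |1 − f/f'|.
v_s = 331 × |1 − 338/347.02| = 331 × 0.02599 ≈ 8.6 m/s.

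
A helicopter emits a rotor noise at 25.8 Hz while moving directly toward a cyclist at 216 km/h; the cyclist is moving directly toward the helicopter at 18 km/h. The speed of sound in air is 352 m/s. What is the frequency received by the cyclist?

216 km/h = 60 m/s; 18 km/h = 5 m/s.
Both move, so f' = f · (v + v_o)/(v − v_s).
f' = 25.8 × (352 + 5)/(352 − 60) = 25.8 × 357/292 ≈ 31.5 Hz.

31.5 Hz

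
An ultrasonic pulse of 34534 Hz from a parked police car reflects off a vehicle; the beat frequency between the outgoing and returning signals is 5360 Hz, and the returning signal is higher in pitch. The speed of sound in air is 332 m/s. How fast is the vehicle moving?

Double Doppler shift off a moving reflector: f₂ = f₀ · (v + u)/(v − u) (u > 0 toward emitter).
Returning signal is higher, so f₂ = f₀ + Δf = 34534 + 5360 = 39894 Hz.
Rearranging, u = v · (f₂ − f₀)/(f₂ + f₀) = 332 × 5360/74428 ≈ 23.9 m/s.
So the vehicle is moving at 23.9 m/s toward the emitter.

23.9 m/s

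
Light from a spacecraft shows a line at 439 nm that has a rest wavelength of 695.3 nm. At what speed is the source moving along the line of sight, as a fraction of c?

0.430

λ'/λ₀ = 0.6314 < 1 (blueshift), so the source is approaching.
λ'/λ₀ = √((1 − β)/(1 + β)) for an approaching source ⇒ β = (1 − r²)/(1 + r²) with r = λ'/λ₀.
β = (1 − 0.3986)/(1 + 0.3986) ≈ 0.430.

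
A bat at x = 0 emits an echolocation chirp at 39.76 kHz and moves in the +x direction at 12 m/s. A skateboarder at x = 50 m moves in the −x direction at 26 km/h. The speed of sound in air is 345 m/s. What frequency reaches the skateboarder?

26 km/h = 7.222 m/s.
The observer lies on the +x side, so the source is heading toward the observer and the observer is heading toward the source.
Both move, so f' = f · (v + v_o)/(v − v_s).
f' = 39.76 × (345 + 7.222)/(345 − 12) = 39.76 × 352.22/333 ≈ 42.1 kHz.

42.1 kHz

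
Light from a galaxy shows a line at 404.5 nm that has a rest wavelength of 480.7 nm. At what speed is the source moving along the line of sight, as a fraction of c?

λ'/λ₀ = 0.8415 < 1 (blueshift), so the source is approaching.
λ'/λ₀ = √((1 − β)/(1 + β)) for an approaching source ⇒ β = (1 − r²)/(1 + r²) with r = λ'/λ₀.
β = (1 − 0.7081)/(1 + 0.7081) ≈ 0.171.

0.171c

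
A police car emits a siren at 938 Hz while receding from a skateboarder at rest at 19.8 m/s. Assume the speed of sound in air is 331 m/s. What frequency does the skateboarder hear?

885 Hz

Moving source, stationary observer: f' = f · v/(v + v_s) since the source is receding.
f' = 938 × 331/(331 + 19.8) = 938 × 331/350.8 ≈ 885 Hz.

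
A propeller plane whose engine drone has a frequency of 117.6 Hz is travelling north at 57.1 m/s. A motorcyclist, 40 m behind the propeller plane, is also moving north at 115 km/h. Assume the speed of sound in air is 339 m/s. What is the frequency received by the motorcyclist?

115 km/h = 31.94 m/s.
The motorcyclist is behind, so the propeller plane is moving away from it while the motorcyclist is moving toward the propeller plane.
General Doppler shift: f' = f · (v + v_o)/(v + v_s).
f' = 117.6 × (339 + 31.94)/(339 + 57.1) = 117.6 × 370.94/396.1 ≈ 110 Hz.

110 Hz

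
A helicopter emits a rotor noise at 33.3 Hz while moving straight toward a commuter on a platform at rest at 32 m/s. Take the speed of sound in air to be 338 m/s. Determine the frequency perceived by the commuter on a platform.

Moving source, stationary observer: f' = f · v/(v − v_s) since the source is approaching.
f' = 33.3 × 338/(338 − 32) = 33.3 × 338/306 ≈ 36.8 Hz.

36.8 Hz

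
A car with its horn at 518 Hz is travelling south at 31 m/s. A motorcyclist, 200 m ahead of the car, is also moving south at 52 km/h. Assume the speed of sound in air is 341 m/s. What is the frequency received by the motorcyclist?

546 Hz

52 km/h = 14.44 m/s.
The motorcyclist is ahead, so the car is moving toward it while the motorcyclist is moving away from the car.
Both move, so f' = f · (v − v_o)/(v − v_s).
f' = 518 × (341 − 14.44)/(341 − 31) = 518 × 326.56/310 ≈ 546 Hz.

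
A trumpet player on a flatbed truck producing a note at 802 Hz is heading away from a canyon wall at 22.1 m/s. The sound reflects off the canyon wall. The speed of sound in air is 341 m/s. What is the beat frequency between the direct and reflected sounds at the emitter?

98 Hz

The canyon wall receives the sound from a moving source: f₁ = f₀ · v/(v + v_e) = 802 × 341/363.1 ≈ 753.2 Hz.
On the return leg the trumpet player on a flatbed truck is a moving observer: f₂ = f₁ · (v − v_e)/v = 753.2 × 318.9/341 ≈ 704.4 Hz.
Equivalently f₂ = f₀ · (v − v_e)/(v + v_e).
Beat against the emitted tone: |f₂ − f₀| = 2v_e·f₀/(v + v_e) = 2 × 22.1 × 802/363.1 ≈ 98 Hz.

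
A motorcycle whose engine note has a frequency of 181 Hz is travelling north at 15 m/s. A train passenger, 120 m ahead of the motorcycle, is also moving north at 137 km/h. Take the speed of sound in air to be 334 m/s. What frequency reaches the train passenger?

168 Hz

137 km/h = 38.06 m/s.
The train passenger is ahead, so the motorcycle is moving toward it while the train passenger is moving away from the motorcycle.
With source approaching and observer receding, f' = f · (v − v_o)/(v − v_s).
f' = 181 × (334 − 38.06)/(334 − 15) = 181 × 295.94/319 ≈ 168 Hz.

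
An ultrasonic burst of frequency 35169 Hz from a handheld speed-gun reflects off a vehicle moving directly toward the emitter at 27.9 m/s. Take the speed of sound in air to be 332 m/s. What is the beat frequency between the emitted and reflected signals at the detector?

6453 Hz

The vehicle first receives the wave as a moving observer: f₁ = f₀ · (v + u)/v = 35169 × (332 + 27.9)/332 ≈ 38124 Hz.
On reflection it acts as a source moving toward the stationary detector: f₂ = f₁ · v/(v − u) = 38124 × 332/304.1 ≈ 41622 Hz.
Equivalently f₂ = f₀ · (v + u)/(v − u).
Beat frequency: |f₂ − f₀| = 2u·f₀/(v − u) = 2 × 27.9 × 35169/304.1 ≈ 6453 Hz.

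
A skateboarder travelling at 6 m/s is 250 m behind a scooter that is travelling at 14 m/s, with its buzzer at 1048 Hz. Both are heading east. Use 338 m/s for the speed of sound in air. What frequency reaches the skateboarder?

The skateboarder is behind, so the scooter is moving away from it while the skateboarder is moving toward the scooter.
General Doppler shift: f' = f · (v + v_o)/(v + v_s).
f' = 1048 × (338 + 6)/(338 + 14) = 1048 × 344/352 ≈ 1024 Hz.

1024 Hz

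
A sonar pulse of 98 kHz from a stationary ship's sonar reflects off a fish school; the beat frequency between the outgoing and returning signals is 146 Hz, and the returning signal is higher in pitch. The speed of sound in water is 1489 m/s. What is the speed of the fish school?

1.11 m/s

Double Doppler shift off a moving reflector: f₂ = f₀ · (v + u)/(v − u) (u > 0 toward emitter).
Returning signal is higher, so f₂ = f₀ + Δf = 98000 + 146 = 98146 Hz.
Rearranging, u = v · (f₂ − f₀)/(f₂ + f₀) = 1489 × 146/196146 ≈ 1.11 m/s.
So the fish school is moving at 1.11 m/s toward the emitter.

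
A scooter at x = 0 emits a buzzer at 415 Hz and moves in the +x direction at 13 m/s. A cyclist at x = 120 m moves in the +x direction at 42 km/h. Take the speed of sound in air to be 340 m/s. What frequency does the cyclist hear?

42 km/h = 11.67 m/s.
The observer lies on the +x side, so the source is heading toward the observer and the observer is heading away from the source.
With source approaching and observer receding, f' = f · (v − v_o)/(v − v_s).
f' = 415 × (340 − 11.67)/(340 − 13) = 415 × 328.33/327 ≈ 417 Hz.

417 Hz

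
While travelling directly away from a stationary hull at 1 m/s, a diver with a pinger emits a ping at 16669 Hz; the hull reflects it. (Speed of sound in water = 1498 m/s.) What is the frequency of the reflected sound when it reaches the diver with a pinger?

The hull receives the sound from a moving source: f₁ = f₀ · v/(v + v_e) = 16669 × 1498/1499 ≈ 16658 Hz.
On the return leg the diver with a pinger is a moving observer: f₂ = f₁ · (v − v_e)/v = 16658 × 1497/1498 ≈ 16647 Hz.

16647 Hz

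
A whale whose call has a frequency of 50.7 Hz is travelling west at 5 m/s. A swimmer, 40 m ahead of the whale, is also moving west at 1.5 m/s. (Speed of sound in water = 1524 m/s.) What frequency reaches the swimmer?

The swimmer is ahead, so the whale is moving toward it while the swimmer is moving away from the whale.
With source approaching and observer receding, f' = f · (v − v_o)/(v − v_s).
f' = 50.7 × (1524 − 1.5)/(1524 − 5) = 50.7 × 1522.5/1519 ≈ 50.8 Hz.

50.8 Hz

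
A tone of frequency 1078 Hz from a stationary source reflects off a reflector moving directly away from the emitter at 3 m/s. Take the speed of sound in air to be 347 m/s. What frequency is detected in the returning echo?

1060 Hz

The reflector first receives the wave as a moving observer: f₁ = f₀ · (v − u)/v = 1078 × (347 − 3)/347 ≈ 1069 Hz.
On reflection it acts as a source moving away from the stationary detector: f₂ = f₁ · v/(v + u) = 1069 × 347/350 ≈ 1060 Hz.
Equivalently f₂ = f₀ · (v − u)/(v + u).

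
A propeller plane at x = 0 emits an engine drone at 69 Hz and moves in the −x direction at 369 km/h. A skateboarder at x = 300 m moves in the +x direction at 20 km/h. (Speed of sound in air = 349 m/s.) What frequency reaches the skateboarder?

52.5 Hz

369 km/h = 102.5 m/s; 20 km/h = 5.556 m/s.
The observer lies on the +x side, so the source is heading away from the observer and the observer is heading away from the source.
Both move, so f' = f · (v − v_o)/(v + v_s).
f' = 69 × (349 − 5.556)/(349 + 102.5) = 69 × 343.44/451.5 ≈ 52.5 Hz.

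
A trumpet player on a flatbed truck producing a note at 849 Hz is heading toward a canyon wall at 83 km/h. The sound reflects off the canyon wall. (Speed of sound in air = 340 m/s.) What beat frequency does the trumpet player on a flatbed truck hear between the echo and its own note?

124 Hz

83 km/h = 23.06 m/s.
The canyon wall receives the sound from a moving source: f₁ = f₀ · v/(v − v_e) = 849 × 340/316.94 ≈ 910.8 Hz.
On the return leg the trumpet player on a flatbed truck is a moving observer: f₂ = f₁ · (v + v_e)/v = 910.8 × 363.06/340 ≈ 972.5 Hz.
Beat against the emitted tone: |f₂ − f₀| = 2v_e·f₀/(v − v_e) = 2 × 23.06 × 849/316.94 ≈ 124 Hz.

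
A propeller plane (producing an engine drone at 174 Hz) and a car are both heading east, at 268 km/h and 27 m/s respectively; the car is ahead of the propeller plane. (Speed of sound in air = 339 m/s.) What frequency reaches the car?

205 Hz

268 km/h = 74.44 m/s.
The car is ahead, so the propeller plane is moving toward it while the car is moving away from the propeller plane.
General Doppler shift: f' = f · (v − v_o)/(v − v_s).
f' = 174 × (339 − 27)/(339 − 74.44) = 174 × 312/264.56 ≈ 205 Hz.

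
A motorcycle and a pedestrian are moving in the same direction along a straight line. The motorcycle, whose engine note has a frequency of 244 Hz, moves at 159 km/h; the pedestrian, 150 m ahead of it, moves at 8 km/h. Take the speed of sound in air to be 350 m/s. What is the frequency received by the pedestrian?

277 Hz

159 km/h = 44.17 m/s; 8 km/h = 2.222 m/s.
The pedestrian is ahead, so the motorcycle is moving toward it while the pedestrian is moving away from the motorcycle.
With source approaching and observer receding, f' = f · (v − v_o)/(v − v_s).
f' = 244 × (350 − 2.222)/(350 − 44.17) = 244 × 347.78/305.83 ≈ 277 Hz.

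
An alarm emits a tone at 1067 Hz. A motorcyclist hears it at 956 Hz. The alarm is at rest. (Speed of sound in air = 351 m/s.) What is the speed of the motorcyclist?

f' < f, so the motorcyclist is receding.
f' = f · (v − v_o)/v ⇒ v_o = v · |f'/f − 1|.
v_o = 351 × |956/1067 − 1| = 351 × 0.104 ≈ 37 m/s.

37 m/s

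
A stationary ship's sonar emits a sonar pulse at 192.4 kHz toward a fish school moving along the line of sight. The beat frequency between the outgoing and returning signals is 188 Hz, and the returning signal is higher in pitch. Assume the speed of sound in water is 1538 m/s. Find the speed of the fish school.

Double Doppler shift off a moving reflector: f₂ = f₀ · (v + u)/(v − u) (u > 0 toward emitter).
Returning signal is higher, so f₂ = f₀ + Δf = 192400 + 188 = 192588 Hz.
Rearranging, u = v · (f₂ − f₀)/(f₂ + f₀) = 1538 × 188/384988 ≈ 0.75 m/s.
So the fish school is moving at 0.75 m/s toward the emitter.

0.75 m/s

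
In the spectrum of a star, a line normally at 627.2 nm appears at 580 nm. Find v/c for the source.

0.078c

λ'/λ₀ = 0.9247 < 1 (blueshift), so the source is approaching.
λ'/λ₀ = √((1 − β)/(1 + β)) for an approaching source ⇒ β = (1 − r²)/(1 + r²) with r = λ'/λ₀.
β = (1 − 0.8552)/(1 + 0.8552) ≈ 0.078.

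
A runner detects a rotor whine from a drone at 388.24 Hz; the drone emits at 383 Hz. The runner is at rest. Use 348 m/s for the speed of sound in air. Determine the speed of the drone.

f' > f, so the drone is approaching.
f' = f · v/(v − v_s) ⇒ v_s = v · |1 − f/f'|.
v_s = 348 × |1 − 383/388.24| = 348 × 0.0135 ≈ 4.7 m/s.

4.7 m/s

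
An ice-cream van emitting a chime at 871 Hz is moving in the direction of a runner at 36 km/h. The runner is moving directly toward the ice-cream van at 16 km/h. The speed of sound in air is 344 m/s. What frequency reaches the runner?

36 km/h = 10 m/s; 16 km/h = 4.444 m/s.
With source approaching and observer approaching, f' = f · (v + v_o)/(v − v_s).
f' = 871 × (344 + 4.444)/(344 − 10) = 871 × 348.44/334 ≈ 909 Hz.

909 Hz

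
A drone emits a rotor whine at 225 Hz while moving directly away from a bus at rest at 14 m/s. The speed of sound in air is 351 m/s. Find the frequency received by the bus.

With the source moving away from a stationary observer, f' = f · v/(v + v_s).
f' = 225 × 351/(351 + 14) = 225 × 351/365 ≈ 216 Hz.

216 Hz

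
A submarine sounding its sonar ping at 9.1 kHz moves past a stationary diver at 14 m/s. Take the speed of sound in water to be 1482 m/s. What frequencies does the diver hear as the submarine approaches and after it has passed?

9.19 kHz approaching; 9.01 kHz receding

Approaching: f₁ = f · v/(v − v_s) = 9.1 × 1482/1468 ≈ 9.19 kHz.
Receding: f₂ = f · v/(v + v_s) = 9.1 × 1482/1496 ≈ 9.01 kHz.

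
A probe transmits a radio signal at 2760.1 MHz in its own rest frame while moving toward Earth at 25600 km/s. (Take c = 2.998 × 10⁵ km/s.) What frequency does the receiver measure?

β = v/c = 25600/299800 = 0.0854.
Relativistic Doppler for frequency: f' = f₀ · √((1 + β)/(1 − β)).
f' = 2760.1 × √(1.0854/0.9146) = 2760.1 × 1.08937 ≈ 3006.8 MHz.

3006.8 MHz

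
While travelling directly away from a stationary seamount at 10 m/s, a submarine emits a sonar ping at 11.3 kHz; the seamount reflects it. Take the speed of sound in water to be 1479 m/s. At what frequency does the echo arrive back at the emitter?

The seamount receives the sound from a moving source: f₁ = f₀ · v/(v + v_e) = 11.3 × 1479/1489 ≈ 11.22 kHz.
On the return leg the submarine is a moving observer: f₂ = f₁ · (v − v_e)/v = 11.22 × 1469/1479 ≈ 11.15 kHz.

11.15 kHz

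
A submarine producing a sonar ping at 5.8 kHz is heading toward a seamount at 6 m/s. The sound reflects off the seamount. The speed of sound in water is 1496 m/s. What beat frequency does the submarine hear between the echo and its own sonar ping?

46.7 Hz

The seamount receives the sound from a moving source: f₁ = f₀ · v/(v − v_e) = 5.8 × 1496/1490 ≈ 5.8234 kHz.
On the return leg the submarine is a moving observer: f₂ = f₁ · (v + v_e)/v = 5.8234 × 1502/1496 ≈ 5.8467 kHz.
Equivalently f₂ = f₀ · (v + v_e)/(v − v_e).
Beat against the emitted tone (with f₀ = 5800 Hz): |f₂ − f₀| = 2v_e·f₀/(v − v_e) = 2 × 6 × 5800/1490 ≈ 46.7 Hz.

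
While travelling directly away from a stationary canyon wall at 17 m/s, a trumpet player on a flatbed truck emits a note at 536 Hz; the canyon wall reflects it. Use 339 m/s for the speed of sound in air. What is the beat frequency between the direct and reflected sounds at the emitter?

51.2 Hz

The canyon wall receives the sound from a moving source: f₁ = f₀ · v/(v + v_e) = 536 × 339/356 ≈ 510.4 Hz.
On the return leg the trumpet player on a flatbed truck is a moving observer: f₂ = f₁ · (v − v_e)/v = 510.4 × 322/339 ≈ 484.8 Hz.
Equivalently f₂ = f₀ · (v − v_e)/(v + v_e).
Beat against the emitted tone: |f₂ − f₀| = 2v_e·f₀/(v + v_e) = 2 × 17 × 536/356 ≈ 51.2 Hz.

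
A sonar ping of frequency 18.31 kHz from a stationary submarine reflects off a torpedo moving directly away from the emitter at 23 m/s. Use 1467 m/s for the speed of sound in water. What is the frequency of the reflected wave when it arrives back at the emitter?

17.74 kHz

The torpedo first receives the wave as a moving observer: f₁ = f₀ · (v − u)/v = 18.31 × (1467 − 23)/1467 ≈ 18.02 kHz.
On reflection it acts as a source moving away from the stationary detector: f₂ = f₁ · v/(v + u) = 18.02 × 1467/1490 ≈ 17.74 kHz.
Equivalently f₂ = f₀ · (v − u)/(v + u).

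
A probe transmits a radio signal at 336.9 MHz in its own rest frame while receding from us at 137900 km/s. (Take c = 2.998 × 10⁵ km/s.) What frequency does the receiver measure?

β = v/c = 137900/299800 = 0.4600.
Relativistic Doppler for frequency: f' = f₀ · √((1 − β)/(1 + β)).
f' = 336.9 × √(0.5400/1.4600) = 336.9 × 0.60818 ≈ 204.9 MHz.

204.9 MHz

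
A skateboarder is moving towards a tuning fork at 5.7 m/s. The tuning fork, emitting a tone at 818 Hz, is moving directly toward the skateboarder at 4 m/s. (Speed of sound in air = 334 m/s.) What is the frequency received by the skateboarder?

Both move, so f' = f · (v + v_o)/(v − v_s).
f' = 818 × (334 + 5.7)/(334 − 4) = 818 × 339.7/330 ≈ 842 Hz.

842 Hz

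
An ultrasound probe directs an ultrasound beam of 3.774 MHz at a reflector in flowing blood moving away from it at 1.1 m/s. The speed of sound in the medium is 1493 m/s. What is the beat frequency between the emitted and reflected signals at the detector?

5557 Hz

At the reflector in flowing blood (a moving observer), f₁ = f₀ · (v − u)/v = 3.774 × 1491.9/1493 ≈ 3.77122 MHz.
On reflection it acts as a source moving away from the stationary detector: f₂ = f₁ · v/(v + u) = 3.77122 × 1493/1494.1 ≈ 3.76844 MHz.
Equivalently f₂ = f₀ · (v − u)/(v + u).
Beat frequency (with f₀ = 3774000 Hz): |f₂ − f₀| = 2u·f₀/(v + u) = 2 × 1.1 × 3774000/1494.1 ≈ 5557 Hz.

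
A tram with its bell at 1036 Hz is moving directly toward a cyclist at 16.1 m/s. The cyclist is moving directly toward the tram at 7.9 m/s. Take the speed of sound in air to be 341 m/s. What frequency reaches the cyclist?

General Doppler shift: f' = f · (v + v_o)/(v − v_s).
f' = 1036 × (341 + 7.9)/(341 − 16.1) = 1036 × 348.9/324.9 ≈ 1113 Hz.

1113 Hz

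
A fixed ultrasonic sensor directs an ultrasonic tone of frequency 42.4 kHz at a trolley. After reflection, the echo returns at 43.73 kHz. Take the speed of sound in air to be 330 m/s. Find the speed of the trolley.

Double Doppler shift off a moving reflector: f₂ = f₀ · (v + u)/(v − u) (u > 0 toward emitter).
Rearranging, u = v · (f₂ − f₀)/(f₂ + f₀) = 330 × 1.33/86.13 ≈ 5.1 m/s.
So the trolley is moving at 5.1 m/s toward the emitter.

5.1 m/s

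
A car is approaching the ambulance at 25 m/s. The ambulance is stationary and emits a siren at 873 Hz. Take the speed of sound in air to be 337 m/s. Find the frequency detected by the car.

Only the observer moves, toward the source, so f' = f · (v + v_o)/v.
f' = 873 × (337 + 25)/337 = 873 × 362/337 ≈ 938 Hz.

938 Hz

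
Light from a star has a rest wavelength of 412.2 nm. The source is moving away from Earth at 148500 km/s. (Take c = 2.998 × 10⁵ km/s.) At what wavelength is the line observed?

709.5 nm

β = v/c = 148500/299800 = 0.4953.
Relativistic Doppler for wavelength: λ' = λ₀ · √((1 + β)/(1 − β)).
λ' = 412.2 × √(1.4953/0.5047) = 412.2 × 1.72133 ≈ 709.5 nm.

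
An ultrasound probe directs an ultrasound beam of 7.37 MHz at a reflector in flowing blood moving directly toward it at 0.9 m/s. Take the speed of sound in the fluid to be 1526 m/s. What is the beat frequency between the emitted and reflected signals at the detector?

8698 Hz

At the reflector in flowing blood (a moving observer), f₁ = f₀ · (v + u)/v = 7.37 × 1526.9/1526 ≈ 7.37435 MHz.
The reflection then acts as a moving source: f₂ = f₁ · v/(v − u) ≈ 7.37870 MHz.
Beat frequency (with f₀ = 7370000 Hz): |f₂ − f₀| = 2u·f₀/(v − u) = 2 × 0.9 × 7370000/1525.1 ≈ 8698 Hz.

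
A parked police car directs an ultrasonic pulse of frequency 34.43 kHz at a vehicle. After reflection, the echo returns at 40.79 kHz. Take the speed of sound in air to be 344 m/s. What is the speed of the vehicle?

Double Doppler shift off a moving reflector: f₂ = f₀ · (v + u)/(v − u) (u > 0 toward emitter).
Rearranging, u = v · (f₂ − f₀)/(f₂ + f₀) = 344 × 6.36/75.22 ≈ 29 m/s.
So the vehicle is moving at 29 m/s toward the emitter.

29 m/s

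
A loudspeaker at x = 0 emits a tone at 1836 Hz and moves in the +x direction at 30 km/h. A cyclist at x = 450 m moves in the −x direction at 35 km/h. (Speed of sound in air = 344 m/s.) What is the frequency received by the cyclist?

1935 Hz

30 km/h = 8.333 m/s; 35 km/h = 9.722 m/s.
The observer lies on the +x side, so the source is heading toward the observer and the observer is heading toward the source.
With source approaching and observer approaching, f' = f · (v + v_o)/(v − v_s).
f' = 1836 × (344 + 9.722)/(344 − 8.333) = 1836 × 353.72/335.67 ≈ 1935 Hz.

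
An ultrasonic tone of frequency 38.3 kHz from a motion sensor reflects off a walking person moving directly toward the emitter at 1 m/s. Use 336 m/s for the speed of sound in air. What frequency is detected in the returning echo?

At the walking person (a moving observer), f₁ = f₀ · (v + u)/v = 38.3 × 337/336 ≈ 38.4 kHz.
On reflection it acts as a source moving toward the stationary detector: f₂ = f₁ · v/(v − u) = 38.4 × 336/335 ≈ 38.5 kHz.

38.5 kHz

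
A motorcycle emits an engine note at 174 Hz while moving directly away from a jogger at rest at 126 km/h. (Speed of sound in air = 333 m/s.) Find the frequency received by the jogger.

126 km/h = 35 m/s.
With the source moving away from a stationary observer, f' = f · v/(v + v_s).
f' = 174 × 333/(333 + 35) = 174 × 333/368 ≈ 157 Hz.

157 Hz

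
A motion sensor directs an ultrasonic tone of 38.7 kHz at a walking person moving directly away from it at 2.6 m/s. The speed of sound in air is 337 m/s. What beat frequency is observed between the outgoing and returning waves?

593 Hz

At the walking person (a moving observer), f₁ = f₀ · (v − u)/v = 38.7 × 334.4/337 ≈ 38.401 kHz.
The reflection then acts as a moving source: f₂ = f₁ · v/(v + u) ≈ 38.107 kHz.
Beat frequency (with f₀ = 38700 Hz): |f₂ − f₀| = 2u·f₀/(v + u) = 2 × 2.6 × 38700/339.6 ≈ 593 Hz.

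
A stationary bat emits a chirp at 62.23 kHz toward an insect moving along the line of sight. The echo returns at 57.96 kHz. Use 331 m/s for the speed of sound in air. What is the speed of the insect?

Double Doppler shift off a moving reflector: f₂ = f₀ · (v + u)/(v − u) (u > 0 toward emitter).
Rearranging, u = v · (f₂ − f₀)/(f₂ + f₀) = 331 × -4.27/120.19 ≈ -11.8 m/s.
So the insect is moving at 11.8 m/s away from the emitter.

11.8 m/s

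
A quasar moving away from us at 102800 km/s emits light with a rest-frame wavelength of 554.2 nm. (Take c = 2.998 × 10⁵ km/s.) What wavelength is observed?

β = v/c = 102800/299800 = 0.3429.
Relativistic Doppler for wavelength: λ' = λ₀ · √((1 + β)/(1 − β)).
λ' = 554.2 × √(1.3429/0.6571) = 554.2 × 1.42956 ≈ 792.3 nm.

792.3 nm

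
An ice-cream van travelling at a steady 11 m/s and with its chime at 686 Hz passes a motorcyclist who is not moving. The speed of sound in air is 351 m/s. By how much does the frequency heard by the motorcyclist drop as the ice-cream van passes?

Approaching: f₁ = f · v/(v − v_s) = 686 × 351/340 ≈ 708.2 Hz.
Receding: f₂ = f · v/(v + v_s) = 686 × 351/362 ≈ 665.2 Hz.
Drop: f₁ − f₂ = 2f·v·v_s/(v² − v_s²) = 2 × 686 × 351 × 11/(351² − 11²) ≈ 43.0 Hz.

43.0 Hz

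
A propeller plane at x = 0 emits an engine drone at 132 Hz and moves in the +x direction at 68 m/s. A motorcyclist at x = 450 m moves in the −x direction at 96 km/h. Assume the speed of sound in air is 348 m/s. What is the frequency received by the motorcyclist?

177 Hz

96 km/h = 26.67 m/s.
The observer lies on the +x side, so the source is heading toward the observer and the observer is heading toward the source.
With source approaching and observer approaching, f' = f · (v + v_o)/(v − v_s).
f' = 132 × (348 + 26.67)/(348 − 68) = 132 × 374.67/280 ≈ 177 Hz.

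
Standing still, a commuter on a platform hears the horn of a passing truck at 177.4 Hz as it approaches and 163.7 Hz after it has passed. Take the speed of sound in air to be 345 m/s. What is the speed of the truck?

13.9 m/s

f₁/f₂ = (v + v_s)/(v − v_s), so v_s = v · (f₁ − f₂)/(f₁ + f₂).
v_s = 345 × (177.4 − 163.7)/(177.4 + 163.7) = 345 × 13.7/341.1 ≈ 13.9 m/s.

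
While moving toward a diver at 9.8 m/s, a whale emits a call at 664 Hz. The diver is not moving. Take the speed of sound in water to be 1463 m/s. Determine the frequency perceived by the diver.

With the source moving toward a stationary observer, f' = f · v/(v − v_s).
f' = 664 × 1463/(1463 − 9.8) = 664 × 1463/1453 ≈ 668 Hz.

668 Hz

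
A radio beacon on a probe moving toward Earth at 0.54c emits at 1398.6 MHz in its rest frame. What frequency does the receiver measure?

2559.0 MHz

Relativistic Doppler for frequency: f' = f₀ · √((1 + β)/(1 − β)).
f' = 1398.6 × √(1.5400/0.4600) = 1398.6 × 1.82971 ≈ 2559.0 MHz.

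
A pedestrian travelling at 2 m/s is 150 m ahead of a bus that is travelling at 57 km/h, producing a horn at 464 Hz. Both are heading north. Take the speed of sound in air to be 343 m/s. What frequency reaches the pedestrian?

57 km/h = 15.83 m/s.
The pedestrian is ahead, so the bus is moving toward it while the pedestrian is moving away from the bus.
General Doppler shift: f' = f · (v − v_o)/(v − v_s).
f' = 464 × (343 − 2)/(343 − 15.83) = 464 × 341/327.17 ≈ 484 Hz.

484 Hz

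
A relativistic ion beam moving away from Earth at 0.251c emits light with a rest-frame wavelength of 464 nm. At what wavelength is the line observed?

Relativistic Doppler for wavelength: λ' = λ₀ · √((1 + β)/(1 − β)).
λ' = 464 × √(1.2510/0.7490) = 464 × 1.29237 ≈ 599.7 nm.

599.7 nm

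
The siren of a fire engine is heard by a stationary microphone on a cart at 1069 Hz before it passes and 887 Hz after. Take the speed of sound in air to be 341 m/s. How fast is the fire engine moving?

32 m/s

f₁/f₂ = (v + v_s)/(v − v_s), so v_s = v · (f₁ − f₂)/(f₁ + f₂).
v_s = 341 × (1069 − 887)/(1069 + 887) = 341 × 182/1956 ≈ 32 m/s.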